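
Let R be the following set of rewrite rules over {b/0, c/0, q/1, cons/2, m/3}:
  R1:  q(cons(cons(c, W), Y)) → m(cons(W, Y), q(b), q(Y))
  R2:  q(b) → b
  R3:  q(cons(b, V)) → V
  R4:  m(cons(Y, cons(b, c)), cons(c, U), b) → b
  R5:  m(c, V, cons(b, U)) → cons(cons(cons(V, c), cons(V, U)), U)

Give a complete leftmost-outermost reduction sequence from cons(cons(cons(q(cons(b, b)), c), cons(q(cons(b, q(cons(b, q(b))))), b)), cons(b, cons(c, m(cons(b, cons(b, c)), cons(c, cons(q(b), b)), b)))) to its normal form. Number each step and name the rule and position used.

1. cons(cons(cons(q(cons(b, b)), c), cons(q(cons(b, q(cons(b, q(b))))), b)), cons(b, cons(c, m(cons(b, cons(b, c)), cons(c, cons(q(b), b)), b))))  →  cons(cons(cons(b, c), cons(q(cons(b, q(cons(b, q(b))))), b)), cons(b, cons(c, m(cons(b, cons(b, c)), cons(c, cons(q(b), b)), b))))   [R3 at 1.1.1]
2. cons(cons(cons(b, c), cons(q(cons(b, q(cons(b, q(b))))), b)), cons(b, cons(c, m(cons(b, cons(b, c)), cons(c, cons(q(b), b)), b))))  →  cons(cons(cons(b, c), cons(q(cons(b, q(b))), b)), cons(b, cons(c, m(cons(b, cons(b, c)), cons(c, cons(q(b), b)), b))))   [R3 at 1.2.1]
3. cons(cons(cons(b, c), cons(q(cons(b, q(b))), b)), cons(b, cons(c, m(cons(b, cons(b, c)), cons(c, cons(q(b), b)), b))))  →  cons(cons(cons(b, c), cons(q(b), b)), cons(b, cons(c, m(cons(b, cons(b, c)), cons(c, cons(q(b), b)), b))))   [R3 at 1.2.1]
4. cons(cons(cons(b, c), cons(q(b), b)), cons(b, cons(c, m(cons(b, cons(b, c)), cons(c, cons(q(b), b)), b))))  →  cons(cons(cons(b, c), cons(b, b)), cons(b, cons(c, m(cons(b, cons(b, c)), cons(c, cons(q(b), b)), b))))   [R2 at 1.2.1]
5. cons(cons(cons(b, c), cons(b, b)), cons(b, cons(c, m(cons(b, cons(b, c)), cons(c, cons(q(b), b)), b))))  →  cons(cons(cons(b, c), cons(b, b)), cons(b, cons(c, b)))   [R4 at 2.2.2]

cons(cons(cons(b, c), cons(b, b)), cons(b, cons(c, b)))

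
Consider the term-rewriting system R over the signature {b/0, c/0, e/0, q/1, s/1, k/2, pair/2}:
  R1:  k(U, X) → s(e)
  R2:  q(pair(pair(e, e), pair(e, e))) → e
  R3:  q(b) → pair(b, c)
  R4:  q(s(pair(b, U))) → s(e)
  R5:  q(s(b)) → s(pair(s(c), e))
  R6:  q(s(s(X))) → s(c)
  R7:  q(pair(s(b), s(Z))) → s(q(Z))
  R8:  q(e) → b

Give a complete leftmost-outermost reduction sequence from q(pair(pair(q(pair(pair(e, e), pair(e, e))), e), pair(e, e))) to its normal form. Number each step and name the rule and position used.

e

1. q(pair(pair(q(pair(pair(e, e), pair(e, e))), e), pair(e, e)))  →  q(pair(pair(e, e), pair(e, e)))   [R2 at 1.1.1]
2. q(pair(pair(e, e), pair(e, e)))  →  e   [R2 at ε]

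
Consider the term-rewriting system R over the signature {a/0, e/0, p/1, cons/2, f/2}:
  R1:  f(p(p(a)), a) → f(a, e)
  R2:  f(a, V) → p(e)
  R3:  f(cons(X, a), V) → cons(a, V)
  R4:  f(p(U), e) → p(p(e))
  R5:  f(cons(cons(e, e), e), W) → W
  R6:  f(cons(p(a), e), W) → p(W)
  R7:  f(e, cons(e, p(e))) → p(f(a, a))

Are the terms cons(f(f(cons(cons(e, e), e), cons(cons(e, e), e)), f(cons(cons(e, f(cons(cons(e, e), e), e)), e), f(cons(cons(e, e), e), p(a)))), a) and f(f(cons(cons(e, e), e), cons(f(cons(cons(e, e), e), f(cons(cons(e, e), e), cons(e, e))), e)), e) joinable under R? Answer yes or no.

no — NF(t₁) = cons(p(a), a), NF(t₂) = e

Reduce t₁ = cons(f(f(cons(cons(e, e), e), cons(cons(e, e), e)), f(cons(cons(e, f(cons(cons(e, e), e), e)), e), f(cons(cons(e, e), e), p(a)))), a):
1. cons(f(f(cons(cons(e, e), e), cons(cons(e, e), e)), f(cons(cons(e, f(cons(cons(e, e), e), e)), e), f(cons(cons(e, e), e), p(a)))), a)  →  cons(f(cons(cons(e, e), e), f(cons(cons(e, f(cons(cons(e, e), e), e)), e), f(cons(cons(e, e), e), p(a)))), a)   [R5 at 1.1]
2. cons(f(cons(cons(e, e), e), f(cons(cons(e, f(cons(cons(e, e), e), e)), e), f(cons(cons(e, e), e), p(a)))), a)  →  cons(f(cons(cons(e, f(cons(cons(e, e), e), e)), e), f(cons(cons(e, e), e), p(a))), a)   [R5 at 1]
3. cons(f(cons(cons(e, f(cons(cons(e, e), e), e)), e), f(cons(cons(e, e), e), p(a))), a)  →  cons(f(cons(cons(e, e), e), f(cons(cons(e, e), e), p(a))), a)   [R5 at 1.1.1.2]
4. cons(f(cons(cons(e, e), e), f(cons(cons(e, e), e), p(a))), a)  →  cons(f(cons(cons(e, e), e), p(a)), a)   [R5 at 1]
5. cons(f(cons(cons(e, e), e), p(a)), a)  →  cons(p(a), a)   [R5 at 1]

Reduce t₂ = f(f(cons(cons(e, e), e), cons(f(cons(cons(e, e), e), f(cons(cons(e, e), e), cons(e, e))), e)), e):
1. f(f(cons(cons(e, e), e), cons(f(cons(cons(e, e), e), f(cons(cons(e, e), e), cons(e, e))), e)), e)  →  f(cons(f(cons(cons(e, e), e), f(cons(cons(e, e), e), cons(e, e))), e), e)   [R5 at 1]
2. f(cons(f(cons(cons(e, e), e), f(cons(cons(e, e), e), cons(e, e))), e), e)  →  f(cons(f(cons(cons(e, e), e), cons(e, e)), e), e)   [R5 at 1.1]
3. f(cons(f(cons(cons(e, e), e), cons(e, e)), e), e)  →  f(cons(cons(e, e), e), e)   [R5 at 1.1]
4. f(cons(cons(e, e), e), e)  →  e   [R5 at ε]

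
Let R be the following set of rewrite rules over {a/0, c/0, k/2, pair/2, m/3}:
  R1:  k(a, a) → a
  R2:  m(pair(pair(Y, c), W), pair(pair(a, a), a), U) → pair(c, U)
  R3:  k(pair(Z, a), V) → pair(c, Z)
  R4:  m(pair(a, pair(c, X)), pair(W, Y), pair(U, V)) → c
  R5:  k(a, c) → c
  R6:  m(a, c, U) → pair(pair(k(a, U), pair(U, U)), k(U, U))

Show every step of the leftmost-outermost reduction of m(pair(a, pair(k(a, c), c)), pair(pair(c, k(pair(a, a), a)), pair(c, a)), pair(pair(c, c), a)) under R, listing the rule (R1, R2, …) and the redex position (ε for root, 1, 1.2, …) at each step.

c

1. m(pair(a, pair(k(a, c), c)), pair(pair(c, k(pair(a, a), a)), pair(c, a)), pair(pair(c, c), a))  →  m(pair(a, pair(c, c)), pair(pair(c, k(pair(a, a), a)), pair(c, a)), pair(pair(c, c), a))   [R5 at 1.2.1]
2. m(pair(a, pair(c, c)), pair(pair(c, k(pair(a, a), a)), pair(c, a)), pair(pair(c, c), a))  →  c   [R4 at ε]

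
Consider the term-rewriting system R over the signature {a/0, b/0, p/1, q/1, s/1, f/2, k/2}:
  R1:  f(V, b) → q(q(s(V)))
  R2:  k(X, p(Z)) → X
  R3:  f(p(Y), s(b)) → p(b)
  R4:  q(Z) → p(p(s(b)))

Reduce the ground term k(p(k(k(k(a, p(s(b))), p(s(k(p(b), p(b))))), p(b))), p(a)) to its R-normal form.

p(a)

1. k(p(k(k(k(a, p(s(b))), p(s(k(p(b), p(b))))), p(b))), p(a))  →  p(k(k(k(a, p(s(b))), p(s(k(p(b), p(b))))), p(b)))   [R2 at ε]
2. p(k(k(k(a, p(s(b))), p(s(k(p(b), p(b))))), p(b)))  →  p(k(k(a, p(s(b))), p(s(k(p(b), p(b))))))   [R2 at 1]
3. p(k(k(a, p(s(b))), p(s(k(p(b), p(b))))))  →  p(k(a, p(s(b))))   [R2 at 1]
4. p(k(a, p(s(b))))  →  p(a)   [R2 at 1]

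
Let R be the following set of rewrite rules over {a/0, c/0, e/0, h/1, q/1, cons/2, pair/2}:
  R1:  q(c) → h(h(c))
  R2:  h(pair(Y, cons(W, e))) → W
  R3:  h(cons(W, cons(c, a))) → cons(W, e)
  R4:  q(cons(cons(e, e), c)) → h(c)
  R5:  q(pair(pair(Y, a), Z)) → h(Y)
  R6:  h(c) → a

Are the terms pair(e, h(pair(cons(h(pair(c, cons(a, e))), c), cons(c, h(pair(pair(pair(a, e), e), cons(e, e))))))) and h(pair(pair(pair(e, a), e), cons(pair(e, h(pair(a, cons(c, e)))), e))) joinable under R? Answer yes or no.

Reduce t₁ = pair(e, h(pair(cons(h(pair(c, cons(a, e))), c), cons(c, h(pair(pair(pair(a, e), e), cons(e, e))))))):
1. pair(e, h(pair(cons(h(pair(c, cons(a, e))), c), cons(c, h(pair(pair(pair(a, e), e), cons(e, e)))))))  →  pair(e, h(pair(cons(a, c), cons(c, h(pair(pair(pair(a, e), e), cons(e, e)))))))   [R2 at 2.1.1.1]
2. pair(e, h(pair(cons(a, c), cons(c, h(pair(pair(pair(a, e), e), cons(e, e)))))))  →  pair(e, h(pair(cons(a, c), cons(c, e))))   [R2 at 2.1.2.2]
3. pair(e, h(pair(cons(a, c), cons(c, e))))  →  pair(e, c)   [R2 at 2]

Reduce t₂ = h(pair(pair(pair(e, a), e), cons(pair(e, h(pair(a, cons(c, e)))), e))):
1. h(pair(pair(pair(e, a), e), cons(pair(e, h(pair(a, cons(c, e)))), e)))  →  pair(e, h(pair(a, cons(c, e))))   [R2 at ε]
2. pair(e, h(pair(a, cons(c, e))))  →  pair(e, c)   [R2 at 2]

yes — NF(t₁) = pair(e, c), NF(t₂) = pair(e, c)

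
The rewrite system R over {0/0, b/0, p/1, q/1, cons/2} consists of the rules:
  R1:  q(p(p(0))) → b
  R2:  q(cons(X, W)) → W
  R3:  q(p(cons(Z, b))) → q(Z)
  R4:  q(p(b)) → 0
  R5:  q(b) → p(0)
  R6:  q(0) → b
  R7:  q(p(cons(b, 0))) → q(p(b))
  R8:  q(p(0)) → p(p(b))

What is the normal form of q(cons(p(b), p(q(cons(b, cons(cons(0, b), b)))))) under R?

p(cons(cons(0, b), b))

1. q(cons(p(b), p(q(cons(b, cons(cons(0, b), b))))))  →  p(q(cons(b, cons(cons(0, b), b))))   [R2 at ε]
2. p(q(cons(b, cons(cons(0, b), b))))  →  p(cons(cons(0, b), b))   [R2 at 1]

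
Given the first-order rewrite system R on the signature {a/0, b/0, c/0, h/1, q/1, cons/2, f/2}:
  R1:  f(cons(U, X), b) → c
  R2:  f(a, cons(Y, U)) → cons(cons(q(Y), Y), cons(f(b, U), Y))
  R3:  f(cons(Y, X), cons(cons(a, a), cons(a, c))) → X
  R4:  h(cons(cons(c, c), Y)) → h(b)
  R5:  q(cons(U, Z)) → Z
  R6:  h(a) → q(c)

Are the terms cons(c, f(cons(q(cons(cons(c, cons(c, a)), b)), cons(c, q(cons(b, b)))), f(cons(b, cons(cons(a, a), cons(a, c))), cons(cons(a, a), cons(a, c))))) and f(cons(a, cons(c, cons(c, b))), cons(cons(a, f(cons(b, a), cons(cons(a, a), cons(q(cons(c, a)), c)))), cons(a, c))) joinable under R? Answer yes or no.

Reduce t₁ = cons(c, f(cons(q(cons(cons(c, cons(c, a)), b)), cons(c, q(cons(b, b)))), f(cons(b, cons(cons(a, a), cons(a, c))), cons(cons(a, a), cons(a, c))))):
1. cons(c, f(cons(q(cons(cons(c, cons(c, a)), b)), cons(c, q(cons(b, b)))), f(cons(b, cons(cons(a, a), cons(a, c))), cons(cons(a, a), cons(a, c)))))  →  cons(c, f(cons(b, cons(c, q(cons(b, b)))), f(cons(b, cons(cons(a, a), cons(a, c))), cons(cons(a, a), cons(a, c)))))   [R5 at 2.1.1]
2. cons(c, f(cons(b, cons(c, q(cons(b, b)))), f(cons(b, cons(cons(a, a), cons(a, c))), cons(cons(a, a), cons(a, c)))))  →  cons(c, f(cons(b, cons(c, b)), f(cons(b, cons(cons(a, a), cons(a, c))), cons(cons(a, a), cons(a, c)))))   [R5 at 2.1.2.2]
3. cons(c, f(cons(b, cons(c, b)), f(cons(b, cons(cons(a, a), cons(a, c))), cons(cons(a, a), cons(a, c)))))  →  cons(c, f(cons(b, cons(c, b)), cons(cons(a, a), cons(a, c))))   [R3 at 2.2]
4. cons(c, f(cons(b, cons(c, b)), cons(cons(a, a), cons(a, c))))  →  cons(c, cons(c, b))   [R3 at 2]

Reduce t₂ = f(cons(a, cons(c, cons(c, b))), cons(cons(a, f(cons(b, a), cons(cons(a, a), cons(q(cons(c, a)), c)))), cons(a, c))):
1. f(cons(a, cons(c, cons(c, b))), cons(cons(a, f(cons(b, a), cons(cons(a, a), cons(q(cons(c, a)), c)))), cons(a, c)))  →  f(cons(a, cons(c, cons(c, b))), cons(cons(a, f(cons(b, a), cons(cons(a, a), cons(a, c)))), cons(a, c)))   [R5 at 2.1.2.2.2.1]
2. f(cons(a, cons(c, cons(c, b))), cons(cons(a, f(cons(b, a), cons(cons(a, a), cons(a, c)))), cons(a, c)))  →  f(cons(a, cons(c, cons(c, b))), cons(cons(a, a), cons(a, c)))   [R3 at 2.1.2]
3. f(cons(a, cons(c, cons(c, b))), cons(cons(a, a), cons(a, c)))  →  cons(c, cons(c, b))   [R3 at ε]

yes — NF(t₁) = cons(c, cons(c, b)), NF(t₂) = cons(c, cons(c, b))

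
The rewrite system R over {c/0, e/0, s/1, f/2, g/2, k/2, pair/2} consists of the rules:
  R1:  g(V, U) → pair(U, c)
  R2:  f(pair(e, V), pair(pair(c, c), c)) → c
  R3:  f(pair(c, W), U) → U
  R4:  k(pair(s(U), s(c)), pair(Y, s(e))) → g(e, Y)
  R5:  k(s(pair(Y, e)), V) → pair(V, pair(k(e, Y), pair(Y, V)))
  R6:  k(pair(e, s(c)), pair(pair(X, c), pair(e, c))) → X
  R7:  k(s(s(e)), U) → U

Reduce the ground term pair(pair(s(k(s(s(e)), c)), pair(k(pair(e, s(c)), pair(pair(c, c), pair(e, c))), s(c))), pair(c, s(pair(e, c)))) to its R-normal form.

1. pair(pair(s(k(s(s(e)), c)), pair(k(pair(e, s(c)), pair(pair(c, c), pair(e, c))), s(c))), pair(c, s(pair(e, c))))  →  pair(pair(s(c), pair(k(pair(e, s(c)), pair(pair(c, c), pair(e, c))), s(c))), pair(c, s(pair(e, c))))   [R7 at 1.1.1]
2. pair(pair(s(c), pair(k(pair(e, s(c)), pair(pair(c, c), pair(e, c))), s(c))), pair(c, s(pair(e, c))))  →  pair(pair(s(c), pair(c, s(c))), pair(c, s(pair(e, c))))   [R6 at 1.2.1]

pair(pair(s(c), pair(c, s(c))), pair(c, s(pair(e, c))))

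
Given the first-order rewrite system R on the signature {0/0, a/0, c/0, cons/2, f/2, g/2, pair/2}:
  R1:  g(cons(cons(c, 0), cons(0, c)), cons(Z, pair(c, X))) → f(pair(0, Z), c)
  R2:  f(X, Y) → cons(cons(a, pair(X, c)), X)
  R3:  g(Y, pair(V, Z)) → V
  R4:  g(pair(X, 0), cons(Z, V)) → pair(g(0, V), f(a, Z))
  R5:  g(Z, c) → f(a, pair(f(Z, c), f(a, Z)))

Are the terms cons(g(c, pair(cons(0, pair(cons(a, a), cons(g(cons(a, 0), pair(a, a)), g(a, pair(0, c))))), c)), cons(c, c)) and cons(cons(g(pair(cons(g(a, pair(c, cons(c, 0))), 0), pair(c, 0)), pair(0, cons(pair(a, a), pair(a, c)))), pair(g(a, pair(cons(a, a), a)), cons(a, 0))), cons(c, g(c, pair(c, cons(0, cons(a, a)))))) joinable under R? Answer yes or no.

yes — NF(t₁) = cons(cons(0, pair(cons(a, a), cons(a, 0))), cons(c, c)), NF(t₂) = cons(cons(0, pair(cons(a, a), cons(a, 0))), cons(c, c))

Reduce t₁ = cons(g(c, pair(cons(0, pair(cons(a, a), cons(g(cons(a, 0), pair(a, a)), g(a, pair(0, c))))), c)), cons(c, c)):
1. cons(g(c, pair(cons(0, pair(cons(a, a), cons(g(cons(a, 0), pair(a, a)), g(a, pair(0, c))))), c)), cons(c, c))  →  cons(cons(0, pair(cons(a, a), cons(g(cons(a, 0), pair(a, a)), g(a, pair(0, c))))), cons(c, c))   [R3 at 1]
2. cons(cons(0, pair(cons(a, a), cons(g(cons(a, 0), pair(a, a)), g(a, pair(0, c))))), cons(c, c))  →  cons(cons(0, pair(cons(a, a), cons(a, g(a, pair(0, c))))), cons(c, c))   [R3 at 1.2.2.1]
3. cons(cons(0, pair(cons(a, a), cons(a, g(a, pair(0, c))))), cons(c, c))  →  cons(cons(0, pair(cons(a, a), cons(a, 0))), cons(c, c))   [R3 at 1.2.2.2]

Reduce t₂ = cons(cons(g(pair(cons(g(a, pair(c, cons(c, 0))), 0), pair(c, 0)), pair(0, cons(pair(a, a), pair(a, c)))), pair(g(a, pair(cons(a, a), a)), cons(a, 0))), cons(c, g(c, pair(c, cons(0, cons(a, a)))))):
1. cons(cons(g(pair(cons(g(a, pair(c, cons(c, 0))), 0), pair(c, 0)), pair(0, cons(pair(a, a), pair(a, c)))), pair(g(a, pair(cons(a, a), a)), cons(a, 0))), cons(c, g(c, pair(c, cons(0, cons(a, a))))))  →  cons(cons(0, pair(g(a, pair(cons(a, a), a)), cons(a, 0))), cons(c, g(c, pair(c, cons(0, cons(a, a))))))   [R3 at 1.1]
2. cons(cons(0, pair(g(a, pair(cons(a, a), a)), cons(a, 0))), cons(c, g(c, pair(c, cons(0, cons(a, a))))))  →  cons(cons(0, pair(cons(a, a), cons(a, 0))), cons(c, g(c, pair(c, cons(0, cons(a, a))))))   [R3 at 1.2.1]
3. cons(cons(0, pair(cons(a, a), cons(a, 0))), cons(c, g(c, pair(c, cons(0, cons(a, a))))))  →  cons(cons(0, pair(cons(a, a), cons(a, 0))), cons(c, c))   [R3 at 2.2]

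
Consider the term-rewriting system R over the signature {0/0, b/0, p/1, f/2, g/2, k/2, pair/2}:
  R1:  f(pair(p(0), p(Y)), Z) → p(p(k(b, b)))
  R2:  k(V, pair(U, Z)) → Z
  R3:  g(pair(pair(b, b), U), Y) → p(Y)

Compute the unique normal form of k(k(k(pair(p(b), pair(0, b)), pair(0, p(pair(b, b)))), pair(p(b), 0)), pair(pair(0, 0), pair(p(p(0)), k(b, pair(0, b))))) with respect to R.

pair(p(p(0)), b)

1. k(k(k(pair(p(b), pair(0, b)), pair(0, p(pair(b, b)))), pair(p(b), 0)), pair(pair(0, 0), pair(p(p(0)), k(b, pair(0, b)))))  →  pair(p(p(0)), k(b, pair(0, b)))   [R2 at ε]
2. pair(p(p(0)), k(b, pair(0, b)))  →  pair(p(p(0)), b)   [R2 at 2]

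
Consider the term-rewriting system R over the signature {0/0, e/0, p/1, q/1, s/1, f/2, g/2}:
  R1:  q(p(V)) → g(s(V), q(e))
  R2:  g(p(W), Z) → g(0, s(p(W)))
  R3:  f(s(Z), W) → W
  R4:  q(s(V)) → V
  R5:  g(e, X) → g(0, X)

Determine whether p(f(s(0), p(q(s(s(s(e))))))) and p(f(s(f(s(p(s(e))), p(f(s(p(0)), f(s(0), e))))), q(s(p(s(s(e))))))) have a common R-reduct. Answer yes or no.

yes — NF(t₁) = p(p(s(s(e)))), NF(t₂) = p(p(s(s(e))))

Reduce t₁ = p(f(s(0), p(q(s(s(s(e))))))):
1. p(f(s(0), p(q(s(s(s(e)))))))  →  p(p(q(s(s(s(e))))))   [R3 at 1]
2. p(p(q(s(s(s(e))))))  →  p(p(s(s(e))))   [R4 at 1.1]

Reduce t₂ = p(f(s(f(s(p(s(e))), p(f(s(p(0)), f(s(0), e))))), q(s(p(s(s(e))))))):
1. p(f(s(f(s(p(s(e))), p(f(s(p(0)), f(s(0), e))))), q(s(p(s(s(e)))))))  →  p(q(s(p(s(s(e))))))   [R3 at 1]
2. p(q(s(p(s(s(e))))))  →  p(p(s(s(e))))   [R4 at 1]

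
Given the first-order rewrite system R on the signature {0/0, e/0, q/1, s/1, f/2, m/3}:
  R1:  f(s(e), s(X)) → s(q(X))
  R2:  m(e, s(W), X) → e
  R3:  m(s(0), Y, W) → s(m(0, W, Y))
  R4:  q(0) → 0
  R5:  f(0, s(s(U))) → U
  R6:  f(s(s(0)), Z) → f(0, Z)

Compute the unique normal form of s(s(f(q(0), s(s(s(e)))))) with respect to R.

1. s(s(f(q(0), s(s(s(e))))))  →  s(s(f(0, s(s(s(e))))))   [R4 at 1.1.1]
2. s(s(f(0, s(s(s(e))))))  →  s(s(s(e)))   [R5 at 1.1]

s(s(s(e)))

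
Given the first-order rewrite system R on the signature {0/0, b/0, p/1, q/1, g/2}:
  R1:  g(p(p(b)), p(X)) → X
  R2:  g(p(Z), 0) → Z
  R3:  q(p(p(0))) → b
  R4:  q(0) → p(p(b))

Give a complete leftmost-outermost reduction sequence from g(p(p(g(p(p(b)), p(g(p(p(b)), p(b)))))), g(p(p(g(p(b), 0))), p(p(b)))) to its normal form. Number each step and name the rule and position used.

b

1. g(p(p(g(p(p(b)), p(g(p(p(b)), p(b)))))), g(p(p(g(p(b), 0))), p(p(b))))  →  g(p(p(g(p(p(b)), p(b)))), g(p(p(g(p(b), 0))), p(p(b))))   [R1 at 1.1.1]
2. g(p(p(g(p(p(b)), p(b)))), g(p(p(g(p(b), 0))), p(p(b))))  →  g(p(p(b)), g(p(p(g(p(b), 0))), p(p(b))))   [R1 at 1.1.1]
3. g(p(p(b)), g(p(p(g(p(b), 0))), p(p(b))))  →  g(p(p(b)), g(p(p(b)), p(p(b))))   [R2 at 2.1.1.1]
4. g(p(p(b)), g(p(p(b)), p(p(b))))  →  g(p(p(b)), p(b))   [R1 at 2]
5. g(p(p(b)), p(b))  →  b   [R1 at ε]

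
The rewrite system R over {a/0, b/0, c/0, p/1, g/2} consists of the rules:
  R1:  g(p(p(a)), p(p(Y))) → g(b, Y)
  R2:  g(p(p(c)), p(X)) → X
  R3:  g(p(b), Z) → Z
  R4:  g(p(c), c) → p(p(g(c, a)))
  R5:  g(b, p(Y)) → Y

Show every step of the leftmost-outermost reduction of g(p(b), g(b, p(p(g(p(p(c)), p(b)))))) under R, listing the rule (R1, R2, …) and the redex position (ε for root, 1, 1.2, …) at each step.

1. g(p(b), g(b, p(p(g(p(p(c)), p(b))))))  →  g(b, p(p(g(p(p(c)), p(b)))))   [R3 at ε]
2. g(b, p(p(g(p(p(c)), p(b)))))  →  p(g(p(p(c)), p(b)))   [R5 at ε]
3. p(g(p(p(c)), p(b)))  →  p(b)   [R2 at 1]

p(b)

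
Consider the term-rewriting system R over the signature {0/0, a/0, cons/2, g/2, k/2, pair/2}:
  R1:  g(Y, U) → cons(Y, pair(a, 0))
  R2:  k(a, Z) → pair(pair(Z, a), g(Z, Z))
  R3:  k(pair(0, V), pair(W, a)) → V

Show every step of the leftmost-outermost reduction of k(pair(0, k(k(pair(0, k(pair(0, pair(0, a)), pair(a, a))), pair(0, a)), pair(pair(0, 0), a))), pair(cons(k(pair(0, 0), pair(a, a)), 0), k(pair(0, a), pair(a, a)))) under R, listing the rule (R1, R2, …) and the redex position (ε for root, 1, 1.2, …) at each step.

a

1. k(pair(0, k(k(pair(0, k(pair(0, pair(0, a)), pair(a, a))), pair(0, a)), pair(pair(0, 0), a))), pair(cons(k(pair(0, 0), pair(a, a)), 0), k(pair(0, a), pair(a, a))))  →  k(pair(0, k(k(pair(0, pair(0, a)), pair(a, a)), pair(pair(0, 0), a))), pair(cons(k(pair(0, 0), pair(a, a)), 0), k(pair(0, a), pair(a, a))))   [R3 at 1.2.1]
2. k(pair(0, k(k(pair(0, pair(0, a)), pair(a, a)), pair(pair(0, 0), a))), pair(cons(k(pair(0, 0), pair(a, a)), 0), k(pair(0, a), pair(a, a))))  →  k(pair(0, k(pair(0, a), pair(pair(0, 0), a))), pair(cons(k(pair(0, 0), pair(a, a)), 0), k(pair(0, a), pair(a, a))))   [R3 at 1.2.1]
3. k(pair(0, k(pair(0, a), pair(pair(0, 0), a))), pair(cons(k(pair(0, 0), pair(a, a)), 0), k(pair(0, a), pair(a, a))))  →  k(pair(0, a), pair(cons(k(pair(0, 0), pair(a, a)), 0), k(pair(0, a), pair(a, a))))   [R3 at 1.2]
4. k(pair(0, a), pair(cons(k(pair(0, 0), pair(a, a)), 0), k(pair(0, a), pair(a, a))))  →  k(pair(0, a), pair(cons(0, 0), k(pair(0, a), pair(a, a))))   [R3 at 2.1.1]
5. k(pair(0, a), pair(cons(0, 0), k(pair(0, a), pair(a, a))))  →  k(pair(0, a), pair(cons(0, 0), a))   [R3 at 2.2]
6. k(pair(0, a), pair(cons(0, 0), a))  →  a   [R3 at ε]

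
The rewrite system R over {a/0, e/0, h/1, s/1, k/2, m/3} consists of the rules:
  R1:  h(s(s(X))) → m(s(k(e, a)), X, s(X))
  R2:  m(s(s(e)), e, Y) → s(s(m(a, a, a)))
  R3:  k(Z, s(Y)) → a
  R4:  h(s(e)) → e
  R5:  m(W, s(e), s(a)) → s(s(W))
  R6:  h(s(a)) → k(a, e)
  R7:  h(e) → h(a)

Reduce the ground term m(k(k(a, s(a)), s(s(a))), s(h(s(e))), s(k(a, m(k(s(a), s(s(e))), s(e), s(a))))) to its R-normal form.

1. m(k(k(a, s(a)), s(s(a))), s(h(s(e))), s(k(a, m(k(s(a), s(s(e))), s(e), s(a)))))  →  m(a, s(h(s(e))), s(k(a, m(k(s(a), s(s(e))), s(e), s(a)))))   [R3 at 1]
2. m(a, s(h(s(e))), s(k(a, m(k(s(a), s(s(e))), s(e), s(a)))))  →  m(a, s(e), s(k(a, m(k(s(a), s(s(e))), s(e), s(a)))))   [R4 at 2.1]
3. m(a, s(e), s(k(a, m(k(s(a), s(s(e))), s(e), s(a)))))  →  m(a, s(e), s(k(a, s(s(k(s(a), s(s(e))))))))   [R5 at 3.1.2]
4. m(a, s(e), s(k(a, s(s(k(s(a), s(s(e))))))))  →  m(a, s(e), s(a))   [R3 at 3.1]
5. m(a, s(e), s(a))  →  s(s(a))   [R5 at ε]

s(s(a))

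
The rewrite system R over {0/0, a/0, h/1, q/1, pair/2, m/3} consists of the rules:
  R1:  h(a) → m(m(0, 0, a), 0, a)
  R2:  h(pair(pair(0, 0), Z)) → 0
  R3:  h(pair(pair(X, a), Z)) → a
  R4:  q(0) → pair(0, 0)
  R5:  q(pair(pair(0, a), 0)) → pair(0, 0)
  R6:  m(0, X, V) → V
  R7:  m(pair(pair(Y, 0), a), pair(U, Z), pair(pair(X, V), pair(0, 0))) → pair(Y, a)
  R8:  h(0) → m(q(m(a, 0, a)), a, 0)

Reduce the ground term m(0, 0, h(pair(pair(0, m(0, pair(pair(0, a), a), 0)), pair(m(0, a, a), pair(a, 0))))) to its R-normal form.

0

1. m(0, 0, h(pair(pair(0, m(0, pair(pair(0, a), a), 0)), pair(m(0, a, a), pair(a, 0)))))  →  h(pair(pair(0, m(0, pair(pair(0, a), a), 0)), pair(m(0, a, a), pair(a, 0))))   [R6 at ε]
2. h(pair(pair(0, m(0, pair(pair(0, a), a), 0)), pair(m(0, a, a), pair(a, 0))))  →  h(pair(pair(0, 0), pair(m(0, a, a), pair(a, 0))))   [R6 at 1.1.2]
3. h(pair(pair(0, 0), pair(m(0, a, a), pair(a, 0))))  →  0   [R2 at ε]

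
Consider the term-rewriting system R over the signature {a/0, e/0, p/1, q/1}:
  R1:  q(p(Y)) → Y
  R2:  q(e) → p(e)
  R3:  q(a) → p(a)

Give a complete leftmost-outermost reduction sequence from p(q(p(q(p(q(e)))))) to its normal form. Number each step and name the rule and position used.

1. p(q(p(q(p(q(e))))))  →  p(q(p(q(e))))   [R1 at 1]
2. p(q(p(q(e))))  →  p(q(e))   [R1 at 1]
3. p(q(e))  →  p(p(e))   [R2 at 1]

p(p(e))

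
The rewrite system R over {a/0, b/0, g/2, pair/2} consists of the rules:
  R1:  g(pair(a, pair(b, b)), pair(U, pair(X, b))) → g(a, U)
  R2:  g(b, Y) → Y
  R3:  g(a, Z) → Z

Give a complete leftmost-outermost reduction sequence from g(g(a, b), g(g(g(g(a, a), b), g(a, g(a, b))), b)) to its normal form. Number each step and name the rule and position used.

1. g(g(a, b), g(g(g(g(a, a), b), g(a, g(a, b))), b))  →  g(b, g(g(g(g(a, a), b), g(a, g(a, b))), b))   [R3 at 1]
2. g(b, g(g(g(g(a, a), b), g(a, g(a, b))), b))  →  g(g(g(g(a, a), b), g(a, g(a, b))), b)   [R2 at ε]
3. g(g(g(g(a, a), b), g(a, g(a, b))), b)  →  g(g(g(a, b), g(a, g(a, b))), b)   [R3 at 1.1.1]
4. g(g(g(a, b), g(a, g(a, b))), b)  →  g(g(b, g(a, g(a, b))), b)   [R3 at 1.1]
5. g(g(b, g(a, g(a, b))), b)  →  g(g(a, g(a, b)), b)   [R2 at 1]
6. g(g(a, g(a, b)), b)  →  g(g(a, b), b)   [R3 at 1]
7. g(g(a, b), b)  →  g(b, b)   [R3 at 1]
8. g(b, b)  →  b   [R2 at ε]

b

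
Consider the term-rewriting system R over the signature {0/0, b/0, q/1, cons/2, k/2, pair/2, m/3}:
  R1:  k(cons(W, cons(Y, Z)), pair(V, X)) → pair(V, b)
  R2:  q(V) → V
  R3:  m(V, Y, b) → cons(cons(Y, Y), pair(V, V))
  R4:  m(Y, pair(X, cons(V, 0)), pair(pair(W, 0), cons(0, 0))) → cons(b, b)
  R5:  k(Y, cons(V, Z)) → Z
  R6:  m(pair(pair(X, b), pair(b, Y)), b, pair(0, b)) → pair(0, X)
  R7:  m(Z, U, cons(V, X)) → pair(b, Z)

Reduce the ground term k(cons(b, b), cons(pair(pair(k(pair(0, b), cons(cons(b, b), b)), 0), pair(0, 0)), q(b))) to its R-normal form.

b

1. k(cons(b, b), cons(pair(pair(k(pair(0, b), cons(cons(b, b), b)), 0), pair(0, 0)), q(b)))  →  q(b)   [R5 at ε]
2. q(b)  →  b   [R2 at ε]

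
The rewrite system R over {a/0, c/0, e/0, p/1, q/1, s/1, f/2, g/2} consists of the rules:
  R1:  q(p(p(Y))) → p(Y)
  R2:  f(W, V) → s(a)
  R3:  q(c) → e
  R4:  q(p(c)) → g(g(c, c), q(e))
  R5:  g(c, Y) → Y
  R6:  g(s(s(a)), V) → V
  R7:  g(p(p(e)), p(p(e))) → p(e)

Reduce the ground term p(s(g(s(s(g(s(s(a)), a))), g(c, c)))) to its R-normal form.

1. p(s(g(s(s(g(s(s(a)), a))), g(c, c))))  →  p(s(g(s(s(a)), g(c, c))))   [R6 at 1.1.1.1.1]
2. p(s(g(s(s(a)), g(c, c))))  →  p(s(g(c, c)))   [R6 at 1.1]
3. p(s(g(c, c)))  →  p(s(c))   [R5 at 1.1]

p(s(c))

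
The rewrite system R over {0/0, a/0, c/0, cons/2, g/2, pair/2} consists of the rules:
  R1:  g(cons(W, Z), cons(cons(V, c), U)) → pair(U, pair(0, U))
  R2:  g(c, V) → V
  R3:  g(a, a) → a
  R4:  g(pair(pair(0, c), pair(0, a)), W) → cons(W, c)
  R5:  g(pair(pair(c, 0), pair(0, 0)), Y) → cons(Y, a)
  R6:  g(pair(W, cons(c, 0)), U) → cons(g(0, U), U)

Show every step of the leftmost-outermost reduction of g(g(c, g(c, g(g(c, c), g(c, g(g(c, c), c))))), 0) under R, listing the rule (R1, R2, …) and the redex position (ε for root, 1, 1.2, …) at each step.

0

1. g(g(c, g(c, g(g(c, c), g(c, g(g(c, c), c))))), 0)  →  g(g(c, g(g(c, c), g(c, g(g(c, c), c)))), 0)   [R2 at 1]
2. g(g(c, g(g(c, c), g(c, g(g(c, c), c)))), 0)  →  g(g(g(c, c), g(c, g(g(c, c), c))), 0)   [R2 at 1]
3. g(g(g(c, c), g(c, g(g(c, c), c))), 0)  →  g(g(c, g(c, g(g(c, c), c))), 0)   [R2 at 1.1]
4. g(g(c, g(c, g(g(c, c), c))), 0)  →  g(g(c, g(g(c, c), c)), 0)   [R2 at 1]
5. g(g(c, g(g(c, c), c)), 0)  →  g(g(g(c, c), c), 0)   [R2 at 1]
6. g(g(g(c, c), c), 0)  →  g(g(c, c), 0)   [R2 at 1.1]
7. g(g(c, c), 0)  →  g(c, 0)   [R2 at 1]
8. g(c, 0)  →  0   [R2 at ε]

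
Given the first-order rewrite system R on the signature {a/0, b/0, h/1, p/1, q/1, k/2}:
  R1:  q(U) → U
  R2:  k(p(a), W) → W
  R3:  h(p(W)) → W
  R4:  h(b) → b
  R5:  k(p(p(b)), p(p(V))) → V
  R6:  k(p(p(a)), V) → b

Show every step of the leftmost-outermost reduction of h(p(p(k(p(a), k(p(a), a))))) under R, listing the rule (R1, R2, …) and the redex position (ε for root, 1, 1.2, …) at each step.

p(a)

1. h(p(p(k(p(a), k(p(a), a)))))  →  p(k(p(a), k(p(a), a)))   [R3 at ε]
2. p(k(p(a), k(p(a), a)))  →  p(k(p(a), a))   [R2 at 1]
3. p(k(p(a), a))  →  p(a)   [R2 at 1]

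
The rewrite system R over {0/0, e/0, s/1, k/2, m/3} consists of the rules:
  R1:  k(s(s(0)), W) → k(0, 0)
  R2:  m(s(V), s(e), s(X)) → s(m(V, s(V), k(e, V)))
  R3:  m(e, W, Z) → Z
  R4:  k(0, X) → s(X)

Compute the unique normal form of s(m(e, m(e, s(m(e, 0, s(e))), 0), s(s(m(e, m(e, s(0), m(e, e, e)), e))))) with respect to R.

s(s(s(e)))

1. s(m(e, m(e, s(m(e, 0, s(e))), 0), s(s(m(e, m(e, s(0), m(e, e, e)), e)))))  →  s(s(s(m(e, m(e, s(0), m(e, e, e)), e))))   [R3 at 1]
2. s(s(s(m(e, m(e, s(0), m(e, e, e)), e))))  →  s(s(s(e)))   [R3 at 1.1.1]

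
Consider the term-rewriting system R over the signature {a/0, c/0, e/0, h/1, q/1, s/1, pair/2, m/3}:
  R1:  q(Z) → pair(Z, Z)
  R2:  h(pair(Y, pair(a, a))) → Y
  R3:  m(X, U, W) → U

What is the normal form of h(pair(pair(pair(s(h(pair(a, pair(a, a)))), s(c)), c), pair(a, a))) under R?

pair(pair(s(a), s(c)), c)

1. h(pair(pair(pair(s(h(pair(a, pair(a, a)))), s(c)), c), pair(a, a)))  →  pair(pair(s(h(pair(a, pair(a, a)))), s(c)), c)   [R2 at ε]
2. pair(pair(s(h(pair(a, pair(a, a)))), s(c)), c)  →  pair(pair(s(a), s(c)), c)   [R2 at 1.1.1]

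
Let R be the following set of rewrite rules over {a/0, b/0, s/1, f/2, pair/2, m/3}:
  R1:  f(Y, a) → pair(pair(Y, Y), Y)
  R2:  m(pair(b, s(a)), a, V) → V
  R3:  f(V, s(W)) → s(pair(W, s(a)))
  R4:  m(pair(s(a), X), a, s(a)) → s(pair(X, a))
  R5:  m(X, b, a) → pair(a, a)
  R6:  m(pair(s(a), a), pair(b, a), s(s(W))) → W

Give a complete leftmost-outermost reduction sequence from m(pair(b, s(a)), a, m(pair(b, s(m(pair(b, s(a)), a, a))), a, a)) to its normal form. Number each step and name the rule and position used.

a

1. m(pair(b, s(a)), a, m(pair(b, s(m(pair(b, s(a)), a, a))), a, a))  →  m(pair(b, s(m(pair(b, s(a)), a, a))), a, a)   [R2 at ε]
2. m(pair(b, s(m(pair(b, s(a)), a, a))), a, a)  →  m(pair(b, s(a)), a, a)   [R2 at 1.2.1]
3. m(pair(b, s(a)), a, a)  →  a   [R2 at ε]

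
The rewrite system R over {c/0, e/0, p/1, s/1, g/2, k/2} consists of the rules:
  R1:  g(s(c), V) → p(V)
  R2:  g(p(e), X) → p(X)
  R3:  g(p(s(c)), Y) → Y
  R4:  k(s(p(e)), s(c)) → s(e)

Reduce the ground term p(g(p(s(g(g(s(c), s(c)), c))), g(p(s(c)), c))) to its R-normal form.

p(c)

1. p(g(p(s(g(g(s(c), s(c)), c))), g(p(s(c)), c)))  →  p(g(p(s(g(p(s(c)), c))), g(p(s(c)), c)))   [R1 at 1.1.1.1.1]
2. p(g(p(s(g(p(s(c)), c))), g(p(s(c)), c)))  →  p(g(p(s(c)), g(p(s(c)), c)))   [R3 at 1.1.1.1]
3. p(g(p(s(c)), g(p(s(c)), c)))  →  p(g(p(s(c)), c))   [R3 at 1]
4. p(g(p(s(c)), c))  →  p(c)   [R3 at 1]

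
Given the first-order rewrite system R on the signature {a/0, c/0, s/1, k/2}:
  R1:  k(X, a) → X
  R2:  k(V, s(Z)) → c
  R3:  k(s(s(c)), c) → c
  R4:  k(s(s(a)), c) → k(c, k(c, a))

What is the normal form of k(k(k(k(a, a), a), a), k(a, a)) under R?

1. k(k(k(k(a, a), a), a), k(a, a))  →  k(k(k(a, a), a), k(a, a))   [R1 at 1]
2. k(k(k(a, a), a), k(a, a))  →  k(k(a, a), k(a, a))   [R1 at 1]
3. k(k(a, a), k(a, a))  →  k(a, k(a, a))   [R1 at 1]
4. k(a, k(a, a))  →  k(a, a)   [R1 at 2]
5. k(a, a)  →  a   [R1 at ε]

a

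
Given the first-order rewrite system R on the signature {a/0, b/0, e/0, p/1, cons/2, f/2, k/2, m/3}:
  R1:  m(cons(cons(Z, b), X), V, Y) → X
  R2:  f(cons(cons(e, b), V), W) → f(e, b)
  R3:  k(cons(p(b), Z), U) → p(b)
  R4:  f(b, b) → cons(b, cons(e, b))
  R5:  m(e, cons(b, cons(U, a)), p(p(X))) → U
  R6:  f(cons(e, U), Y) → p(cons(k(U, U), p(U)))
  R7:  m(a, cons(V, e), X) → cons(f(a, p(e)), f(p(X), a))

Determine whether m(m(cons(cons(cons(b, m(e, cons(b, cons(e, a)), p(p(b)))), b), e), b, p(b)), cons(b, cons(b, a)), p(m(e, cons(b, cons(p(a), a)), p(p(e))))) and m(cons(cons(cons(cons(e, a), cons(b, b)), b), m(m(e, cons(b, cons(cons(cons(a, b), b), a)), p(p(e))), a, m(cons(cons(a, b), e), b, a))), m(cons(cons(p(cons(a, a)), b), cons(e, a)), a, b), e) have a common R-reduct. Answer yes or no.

Reduce t₁ = m(m(cons(cons(cons(b, m(e, cons(b, cons(e, a)), p(p(b)))), b), e), b, p(b)), cons(b, cons(b, a)), p(m(e, cons(b, cons(p(a), a)), p(p(e))))):
1. m(m(cons(cons(cons(b, m(e, cons(b, cons(e, a)), p(p(b)))), b), e), b, p(b)), cons(b, cons(b, a)), p(m(e, cons(b, cons(p(a), a)), p(p(e)))))  →  m(e, cons(b, cons(b, a)), p(m(e, cons(b, cons(p(a), a)), p(p(e)))))   [R1 at 1]
2. m(e, cons(b, cons(b, a)), p(m(e, cons(b, cons(p(a), a)), p(p(e)))))  →  m(e, cons(b, cons(b, a)), p(p(a)))   [R5 at 3.1]
3. m(e, cons(b, cons(b, a)), p(p(a)))  →  b   [R5 at ε]

Reduce t₂ = m(cons(cons(cons(cons(e, a), cons(b, b)), b), m(m(e, cons(b, cons(cons(cons(a, b), b), a)), p(p(e))), a, m(cons(cons(a, b), e), b, a))), m(cons(cons(p(cons(a, a)), b), cons(e, a)), a, b), e):
1. m(cons(cons(cons(cons(e, a), cons(b, b)), b), m(m(e, cons(b, cons(cons(cons(a, b), b), a)), p(p(e))), a, m(cons(cons(a, b), e), b, a))), m(cons(cons(p(cons(a, a)), b), cons(e, a)), a, b), e)  →  m(m(e, cons(b, cons(cons(cons(a, b), b), a)), p(p(e))), a, m(cons(cons(a, b), e), b, a))   [R1 at ε]
2. m(m(e, cons(b, cons(cons(cons(a, b), b), a)), p(p(e))), a, m(cons(cons(a, b), e), b, a))  →  m(cons(cons(a, b), b), a, m(cons(cons(a, b), e), b, a))   [R5 at 1]
3. m(cons(cons(a, b), b), a, m(cons(cons(a, b), e), b, a))  →  b   [R1 at ε]

yes — NF(t₁) = b, NF(t₂) = b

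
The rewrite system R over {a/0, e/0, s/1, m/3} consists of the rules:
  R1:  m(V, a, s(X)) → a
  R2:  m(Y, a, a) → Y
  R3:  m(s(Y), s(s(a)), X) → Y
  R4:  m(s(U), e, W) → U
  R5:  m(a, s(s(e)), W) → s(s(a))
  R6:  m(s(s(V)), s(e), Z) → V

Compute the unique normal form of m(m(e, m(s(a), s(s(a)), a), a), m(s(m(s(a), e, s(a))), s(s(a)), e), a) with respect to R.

e

1. m(m(e, m(s(a), s(s(a)), a), a), m(s(m(s(a), e, s(a))), s(s(a)), e), a)  →  m(m(e, a, a), m(s(m(s(a), e, s(a))), s(s(a)), e), a)   [R3 at 1.2]
2. m(m(e, a, a), m(s(m(s(a), e, s(a))), s(s(a)), e), a)  →  m(e, m(s(m(s(a), e, s(a))), s(s(a)), e), a)   [R2 at 1]
3. m(e, m(s(m(s(a), e, s(a))), s(s(a)), e), a)  →  m(e, m(s(a), e, s(a)), a)   [R3 at 2]
4. m(e, m(s(a), e, s(a)), a)  →  m(e, a, a)   [R4 at 2]
5. m(e, a, a)  →  e   [R2 at ε]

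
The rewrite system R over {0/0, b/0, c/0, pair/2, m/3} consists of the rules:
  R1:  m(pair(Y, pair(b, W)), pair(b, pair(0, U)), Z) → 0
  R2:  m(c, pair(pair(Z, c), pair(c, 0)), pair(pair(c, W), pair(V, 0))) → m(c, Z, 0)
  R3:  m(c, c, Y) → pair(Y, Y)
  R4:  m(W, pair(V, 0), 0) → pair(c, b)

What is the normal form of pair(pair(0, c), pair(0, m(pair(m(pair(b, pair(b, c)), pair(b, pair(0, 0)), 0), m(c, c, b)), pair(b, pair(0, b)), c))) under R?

pair(pair(0, c), pair(0, 0))

1. pair(pair(0, c), pair(0, m(pair(m(pair(b, pair(b, c)), pair(b, pair(0, 0)), 0), m(c, c, b)), pair(b, pair(0, b)), c)))  →  pair(pair(0, c), pair(0, m(pair(0, m(c, c, b)), pair(b, pair(0, b)), c)))   [R1 at 2.2.1.1]
2. pair(pair(0, c), pair(0, m(pair(0, m(c, c, b)), pair(b, pair(0, b)), c)))  →  pair(pair(0, c), pair(0, m(pair(0, pair(b, b)), pair(b, pair(0, b)), c)))   [R3 at 2.2.1.2]
3. pair(pair(0, c), pair(0, m(pair(0, pair(b, b)), pair(b, pair(0, b)), c)))  →  pair(pair(0, c), pair(0, 0))   [R1 at 2.2]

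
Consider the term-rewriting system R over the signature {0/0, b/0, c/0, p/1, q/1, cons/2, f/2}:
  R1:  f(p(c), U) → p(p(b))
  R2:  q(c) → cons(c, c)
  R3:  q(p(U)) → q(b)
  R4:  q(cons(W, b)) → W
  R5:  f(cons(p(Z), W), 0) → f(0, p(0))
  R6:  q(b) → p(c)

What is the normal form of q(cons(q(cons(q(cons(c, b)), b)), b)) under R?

1. q(cons(q(cons(q(cons(c, b)), b)), b))  →  q(cons(q(cons(c, b)), b))   [R4 at ε]
2. q(cons(q(cons(c, b)), b))  →  q(cons(c, b))   [R4 at ε]
3. q(cons(c, b))  →  c   [R4 at ε]

c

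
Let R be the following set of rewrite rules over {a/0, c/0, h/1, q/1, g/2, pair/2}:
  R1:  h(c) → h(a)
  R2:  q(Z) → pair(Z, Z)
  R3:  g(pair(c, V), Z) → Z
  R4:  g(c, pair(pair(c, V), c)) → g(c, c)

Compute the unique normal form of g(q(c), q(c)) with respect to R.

1. g(q(c), q(c))  →  g(pair(c, c), q(c))   [R2 at 1]
2. g(pair(c, c), q(c))  →  q(c)   [R3 at ε]
3. q(c)  →  pair(c, c)   [R2 at ε]

pair(c, c)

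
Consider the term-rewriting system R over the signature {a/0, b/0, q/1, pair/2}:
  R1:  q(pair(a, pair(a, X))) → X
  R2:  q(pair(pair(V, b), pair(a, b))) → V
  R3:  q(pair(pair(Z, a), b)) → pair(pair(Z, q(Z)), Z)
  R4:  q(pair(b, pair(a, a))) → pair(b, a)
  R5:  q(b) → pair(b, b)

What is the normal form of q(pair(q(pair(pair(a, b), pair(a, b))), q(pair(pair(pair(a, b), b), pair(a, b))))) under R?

1. q(pair(q(pair(pair(a, b), pair(a, b))), q(pair(pair(pair(a, b), b), pair(a, b)))))  →  q(pair(a, q(pair(pair(pair(a, b), b), pair(a, b)))))   [R2 at 1.1]
2. q(pair(a, q(pair(pair(pair(a, b), b), pair(a, b)))))  →  q(pair(a, pair(a, b)))   [R2 at 1.2]
3. q(pair(a, pair(a, b)))  →  b   [R1 at ε]

b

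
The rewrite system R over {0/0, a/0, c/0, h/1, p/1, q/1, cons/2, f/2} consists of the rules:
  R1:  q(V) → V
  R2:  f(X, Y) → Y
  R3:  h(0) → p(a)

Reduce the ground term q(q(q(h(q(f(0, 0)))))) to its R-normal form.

1. q(q(q(h(q(f(0, 0))))))  →  q(q(h(q(f(0, 0)))))   [R1 at ε]
2. q(q(h(q(f(0, 0)))))  →  q(h(q(f(0, 0))))   [R1 at ε]
3. q(h(q(f(0, 0))))  →  h(q(f(0, 0)))   [R1 at ε]
4. h(q(f(0, 0)))  →  h(f(0, 0))   [R1 at 1]
5. h(f(0, 0))  →  h(0)   [R2 at 1]
6. h(0)  →  p(a)   [R3 at ε]

p(a)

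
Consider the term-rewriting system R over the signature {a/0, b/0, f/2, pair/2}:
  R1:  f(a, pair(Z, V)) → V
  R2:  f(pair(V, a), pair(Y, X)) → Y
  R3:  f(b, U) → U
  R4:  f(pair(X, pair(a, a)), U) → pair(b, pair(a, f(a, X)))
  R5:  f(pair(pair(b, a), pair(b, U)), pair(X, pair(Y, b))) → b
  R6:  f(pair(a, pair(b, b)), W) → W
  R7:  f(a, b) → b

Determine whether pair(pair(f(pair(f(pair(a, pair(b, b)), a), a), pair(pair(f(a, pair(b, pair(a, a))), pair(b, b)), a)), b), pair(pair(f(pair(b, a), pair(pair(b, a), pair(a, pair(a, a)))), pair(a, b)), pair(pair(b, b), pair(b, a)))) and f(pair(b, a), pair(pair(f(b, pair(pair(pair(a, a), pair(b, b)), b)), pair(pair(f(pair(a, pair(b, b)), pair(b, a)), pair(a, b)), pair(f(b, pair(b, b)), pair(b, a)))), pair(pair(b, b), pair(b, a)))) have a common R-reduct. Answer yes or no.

yes — NF(t₁) = pair(pair(pair(pair(a, a), pair(b, b)), b), pair(pair(pair(b, a), pair(a, b)), pair(pair(b, b), pair(b, a)))), NF(t₂) = pair(pair(pair(pair(a, a), pair(b, b)), b), pair(pair(pair(b, a), pair(a, b)), pair(pair(b, b), pair(b, a))))

Reduce t₁ = pair(pair(f(pair(f(pair(a, pair(b, b)), a), a), pair(pair(f(a, pair(b, pair(a, a))), pair(b, b)), a)), b), pair(pair(f(pair(b, a), pair(pair(b, a), pair(a, pair(a, a)))), pair(a, b)), pair(pair(b, b), pair(b, a)))):
1. pair(pair(f(pair(f(pair(a, pair(b, b)), a), a), pair(pair(f(a, pair(b, pair(a, a))), pair(b, b)), a)), b), pair(pair(f(pair(b, a), pair(pair(b, a), pair(a, pair(a, a)))), pair(a, b)), pair(pair(b, b), pair(b, a))))  →  pair(pair(pair(f(a, pair(b, pair(a, a))), pair(b, b)), b), pair(pair(f(pair(b, a), pair(pair(b, a), pair(a, pair(a, a)))), pair(a, b)), pair(pair(b, b), pair(b, a))))   [R2 at 1.1]
2. pair(pair(pair(f(a, pair(b, pair(a, a))), pair(b, b)), b), pair(pair(f(pair(b, a), pair(pair(b, a), pair(a, pair(a, a)))), pair(a, b)), pair(pair(b, b), pair(b, a))))  →  pair(pair(pair(pair(a, a), pair(b, b)), b), pair(pair(f(pair(b, a), pair(pair(b, a), pair(a, pair(a, a)))), pair(a, b)), pair(pair(b, b), pair(b, a))))   [R1 at 1.1.1]
3. pair(pair(pair(pair(a, a), pair(b, b)), b), pair(pair(f(pair(b, a), pair(pair(b, a), pair(a, pair(a, a)))), pair(a, b)), pair(pair(b, b), pair(b, a))))  →  pair(pair(pair(pair(a, a), pair(b, b)), b), pair(pair(pair(b, a), pair(a, b)), pair(pair(b, b), pair(b, a))))   [R2 at 2.1.1]

Reduce t₂ = f(pair(b, a), pair(pair(f(b, pair(pair(pair(a, a), pair(b, b)), b)), pair(pair(f(pair(a, pair(b, b)), pair(b, a)), pair(a, b)), pair(f(b, pair(b, b)), pair(b, a)))), pair(pair(b, b), pair(b, a)))):
1. f(pair(b, a), pair(pair(f(b, pair(pair(pair(a, a), pair(b, b)), b)), pair(pair(f(pair(a, pair(b, b)), pair(b, a)), pair(a, b)), pair(f(b, pair(b, b)), pair(b, a)))), pair(pair(b, b), pair(b, a))))  →  pair(f(b, pair(pair(pair(a, a), pair(b, b)), b)), pair(pair(f(pair(a, pair(b, b)), pair(b, a)), pair(a, b)), pair(f(b, pair(b, b)), pair(b, a))))   [R2 at ε]
2. pair(f(b, pair(pair(pair(a, a), pair(b, b)), b)), pair(pair(f(pair(a, pair(b, b)), pair(b, a)), pair(a, b)), pair(f(b, pair(b, b)), pair(b, a))))  →  pair(pair(pair(pair(a, a), pair(b, b)), b), pair(pair(f(pair(a, pair(b, b)), pair(b, a)), pair(a, b)), pair(f(b, pair(b, b)), pair(b, a))))   [R3 at 1]
3. pair(pair(pair(pair(a, a), pair(b, b)), b), pair(pair(f(pair(a, pair(b, b)), pair(b, a)), pair(a, b)), pair(f(b, pair(b, b)), pair(b, a))))  →  pair(pair(pair(pair(a, a), pair(b, b)), b), pair(pair(pair(b, a), pair(a, b)), pair(f(b, pair(b, b)), pair(b, a))))   [R6 at 2.1.1]
4. pair(pair(pair(pair(a, a), pair(b, b)), b), pair(pair(pair(b, a), pair(a, b)), pair(f(b, pair(b, b)), pair(b, a))))  →  pair(pair(pair(pair(a, a), pair(b, b)), b), pair(pair(pair(b, a), pair(a, b)), pair(pair(b, b), pair(b, a))))   [R3 at 2.2.1]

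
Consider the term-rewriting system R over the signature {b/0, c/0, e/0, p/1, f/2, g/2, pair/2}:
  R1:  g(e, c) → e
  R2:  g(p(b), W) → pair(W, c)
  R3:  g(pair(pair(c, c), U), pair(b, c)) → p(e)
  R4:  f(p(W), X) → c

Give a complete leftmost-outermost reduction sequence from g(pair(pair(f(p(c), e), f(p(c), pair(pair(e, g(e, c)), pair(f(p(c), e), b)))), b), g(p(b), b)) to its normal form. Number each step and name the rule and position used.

1. g(pair(pair(f(p(c), e), f(p(c), pair(pair(e, g(e, c)), pair(f(p(c), e), b)))), b), g(p(b), b))  →  g(pair(pair(c, f(p(c), pair(pair(e, g(e, c)), pair(f(p(c), e), b)))), b), g(p(b), b))   [R4 at 1.1.1]
2. g(pair(pair(c, f(p(c), pair(pair(e, g(e, c)), pair(f(p(c), e), b)))), b), g(p(b), b))  →  g(pair(pair(c, c), b), g(p(b), b))   [R4 at 1.1.2]
3. g(pair(pair(c, c), b), g(p(b), b))  →  g(pair(pair(c, c), b), pair(b, c))   [R2 at 2]
4. g(pair(pair(c, c), b), pair(b, c))  →  p(e)   [R3 at ε]

p(e)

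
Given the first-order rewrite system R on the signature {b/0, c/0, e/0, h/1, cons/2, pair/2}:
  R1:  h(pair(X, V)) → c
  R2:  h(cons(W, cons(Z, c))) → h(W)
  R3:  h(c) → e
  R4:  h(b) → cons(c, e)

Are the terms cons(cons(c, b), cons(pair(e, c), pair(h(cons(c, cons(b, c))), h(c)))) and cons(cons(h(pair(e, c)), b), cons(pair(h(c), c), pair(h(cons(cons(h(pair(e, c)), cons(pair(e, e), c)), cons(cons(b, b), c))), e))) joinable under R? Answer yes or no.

Reduce t₁ = cons(cons(c, b), cons(pair(e, c), pair(h(cons(c, cons(b, c))), h(c)))):
1. cons(cons(c, b), cons(pair(e, c), pair(h(cons(c, cons(b, c))), h(c))))  →  cons(cons(c, b), cons(pair(e, c), pair(h(c), h(c))))   [R2 at 2.2.1]
2. cons(cons(c, b), cons(pair(e, c), pair(h(c), h(c))))  →  cons(cons(c, b), cons(pair(e, c), pair(e, h(c))))   [R3 at 2.2.1]
3. cons(cons(c, b), cons(pair(e, c), pair(e, h(c))))  →  cons(cons(c, b), cons(pair(e, c), pair(e, e)))   [R3 at 2.2.2]

Reduce t₂ = cons(cons(h(pair(e, c)), b), cons(pair(h(c), c), pair(h(cons(cons(h(pair(e, c)), cons(pair(e, e), c)), cons(cons(b, b), c))), e))):
1. cons(cons(h(pair(e, c)), b), cons(pair(h(c), c), pair(h(cons(cons(h(pair(e, c)), cons(pair(e, e), c)), cons(cons(b, b), c))), e)))  →  cons(cons(c, b), cons(pair(h(c), c), pair(h(cons(cons(h(pair(e, c)), cons(pair(e, e), c)), cons(cons(b, b), c))), e)))   [R1 at 1.1]
2. cons(cons(c, b), cons(pair(h(c), c), pair(h(cons(cons(h(pair(e, c)), cons(pair(e, e), c)), cons(cons(b, b), c))), e)))  →  cons(cons(c, b), cons(pair(e, c), pair(h(cons(cons(h(pair(e, c)), cons(pair(e, e), c)), cons(cons(b, b), c))), e)))   [R3 at 2.1.1]
3. cons(cons(c, b), cons(pair(e, c), pair(h(cons(cons(h(pair(e, c)), cons(pair(e, e), c)), cons(cons(b, b), c))), e)))  →  cons(cons(c, b), cons(pair(e, c), pair(h(cons(h(pair(e, c)), cons(pair(e, e), c))), e)))   [R2 at 2.2.1]
4. cons(cons(c, b), cons(pair(e, c), pair(h(cons(h(pair(e, c)), cons(pair(e, e), c))), e)))  →  cons(cons(c, b), cons(pair(e, c), pair(h(h(pair(e, c))), e)))   [R2 at 2.2.1]
5. cons(cons(c, b), cons(pair(e, c), pair(h(h(pair(e, c))), e)))  →  cons(cons(c, b), cons(pair(e, c), pair(h(c), e)))   [R1 at 2.2.1.1]
6. cons(cons(c, b), cons(pair(e, c), pair(h(c), e)))  →  cons(cons(c, b), cons(pair(e, c), pair(e, e)))   [R3 at 2.2.1]

yes — NF(t₁) = cons(cons(c, b), cons(pair(e, c), pair(e, e))), NF(t₂) = cons(cons(c, b), cons(pair(e, c), pair(e, e)))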